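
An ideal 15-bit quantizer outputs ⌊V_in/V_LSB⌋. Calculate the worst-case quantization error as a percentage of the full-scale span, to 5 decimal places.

0.00305 %

Truncating → worst-case error = 1 LSB = V_FS/2^15, so 100/32768 = 0.00305176 % of full scale.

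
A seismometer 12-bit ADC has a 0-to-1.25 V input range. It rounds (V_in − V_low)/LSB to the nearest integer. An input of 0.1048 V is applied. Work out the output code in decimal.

code 343

Full-scale span = 1.25 V; LSB = 1.25/2^12 = 305.18 µV.
(0.1048 − 0) / 0.000305176 = 343.409 LSBs.
Round → code 343.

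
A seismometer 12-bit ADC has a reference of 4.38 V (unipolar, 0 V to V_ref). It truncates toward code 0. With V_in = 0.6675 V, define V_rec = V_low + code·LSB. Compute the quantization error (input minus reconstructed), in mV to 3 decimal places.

0.234 mV

Step size: 4.38 V ÷ 2^12 = 1.069 mV.
(0.6675 − 0)/0.00106934 = 624.2192; ⌊·⌋ gives code 624.
V_rec = 0 + 624·0.00106934 = 0.66726562 V.
Difference: 0.000234375 V → 0.234 mV.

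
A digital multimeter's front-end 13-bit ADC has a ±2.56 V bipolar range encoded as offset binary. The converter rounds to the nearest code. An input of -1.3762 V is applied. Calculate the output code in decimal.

With 8192 levels over 5.12 V, one step is 0.625 mV.
Input sits at 1894.080 steps above V_low.
Round → code 1894.

code 1894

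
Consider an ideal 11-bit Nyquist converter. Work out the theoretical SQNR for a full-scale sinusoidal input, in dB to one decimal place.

SNR ≈ 6.02·N + 1.76 dB = 6.02·11 + 1.76 = 67.98 dB.

68.0 dB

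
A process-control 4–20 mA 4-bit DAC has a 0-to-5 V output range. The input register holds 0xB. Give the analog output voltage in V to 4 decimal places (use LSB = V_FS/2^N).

LSB = 5 V / 2^4 = 312.500 mV.
Code 0xB = 11 decimal.
V_out = 0 + 11 × 0.3125 V = 3.4375 V.

3.4375 V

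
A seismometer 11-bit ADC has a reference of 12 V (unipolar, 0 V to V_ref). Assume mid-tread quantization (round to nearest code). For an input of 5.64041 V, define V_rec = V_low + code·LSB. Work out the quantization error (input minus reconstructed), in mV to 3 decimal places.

-2.168 mV

One LSB is 12 V / 2048 = 5.859 mV.
Scaled input = 962.6300 LSBs, so code = 963.
Reconstructed: 5.6425781 V.
Error = 5.64041 − 5.6425781 = -0.00216812 V = -2.168 mV.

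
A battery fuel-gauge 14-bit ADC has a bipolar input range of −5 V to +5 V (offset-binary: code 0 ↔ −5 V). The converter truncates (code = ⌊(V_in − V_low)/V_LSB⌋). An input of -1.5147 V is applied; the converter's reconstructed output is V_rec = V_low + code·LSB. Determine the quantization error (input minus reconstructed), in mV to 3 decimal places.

One LSB is 10 V / 16384 = 0.610 mV.
Scaled input = 5710.3155 LSBs, so code = 5710.
V_rec = (−5) + 5710·0.000610352 = -1.5148926 V.
V_in − V_rec = 0.000192578 V = 0.193 mV.

0.193 mV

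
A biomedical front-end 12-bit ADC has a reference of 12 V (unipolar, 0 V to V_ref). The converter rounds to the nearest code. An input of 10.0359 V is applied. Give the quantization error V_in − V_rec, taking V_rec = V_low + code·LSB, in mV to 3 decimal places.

One LSB is 12 V / 4096 = 2.930 mV.
(10.0359 − 0)/0.00292969 = 3425.5872; round gives code 3426.
Code 3426 maps back to 0 + 3426×0.00292969 V = 10.037109 V.
V_in − V_rec = -0.00120937 V = -1.209 mV.

-1.209 mV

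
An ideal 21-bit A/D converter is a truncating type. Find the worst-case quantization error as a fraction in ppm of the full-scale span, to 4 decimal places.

Truncating → worst-case error = 1 LSB = V_FS/2^21, so 1e+06/2097152 = 0.476837 ppm of full scale.

0.4768 ppm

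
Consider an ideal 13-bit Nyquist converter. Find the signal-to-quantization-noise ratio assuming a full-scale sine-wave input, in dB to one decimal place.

SNR ≈ 6.02·N + 1.76 dB = 6.02·13 + 1.76 = 80.02 dB.

80.0 dB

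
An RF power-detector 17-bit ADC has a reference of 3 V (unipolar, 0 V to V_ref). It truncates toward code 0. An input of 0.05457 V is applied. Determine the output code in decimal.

LSB = 3 V / 131072 = 22.89 µV.
(V_in − V_low)/LSB = (0.05457 − 0) / 2.28882e-05 = 2384.200.
So the output code is 2384.

code 2384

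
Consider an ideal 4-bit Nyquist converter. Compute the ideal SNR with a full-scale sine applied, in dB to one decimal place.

25.8 dB

SNR ≈ 6.02·N + 1.76 dB = 6.02·4 + 1.76 = 25.84 dB.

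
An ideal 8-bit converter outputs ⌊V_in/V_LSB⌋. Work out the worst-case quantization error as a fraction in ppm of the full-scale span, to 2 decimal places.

3906.25 ppm

Truncating → worst-case error = 1 LSB = V_FS/2^8, so 1e+06/256 = 3906.25 ppm of full scale.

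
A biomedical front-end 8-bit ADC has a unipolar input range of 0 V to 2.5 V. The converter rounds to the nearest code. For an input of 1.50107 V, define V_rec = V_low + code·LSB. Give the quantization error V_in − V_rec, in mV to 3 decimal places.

-2.836 mV

One LSB is 2.5 V / 256 = 9.766 mV.
(1.50107 − 0)/0.00976562 = 153.7096; round gives code 154.
Code 154 maps back to 0 + 154×0.00976562 V = 1.5039062 V.
Difference: -0.00283625 V → -2.836 mV.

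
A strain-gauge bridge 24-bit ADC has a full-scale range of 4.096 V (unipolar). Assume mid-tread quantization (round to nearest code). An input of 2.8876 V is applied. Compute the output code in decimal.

code 11827610

LSB = 4.096 V / 16777216 = 0.24 µV.
(2.8876 − 0) / 2.44141e-07 = 11827609.600 LSBs.
round(11827609.600) = 11827610.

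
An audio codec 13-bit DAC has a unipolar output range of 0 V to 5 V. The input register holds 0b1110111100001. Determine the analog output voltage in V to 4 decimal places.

LSB = 5 V / 2^13 = 0.610 mV.
Code 0b1110111100001 = 7649 decimal.
V_out = 0 + 7649 × 0.000610352 V = 4.66858 V.

4.6686 V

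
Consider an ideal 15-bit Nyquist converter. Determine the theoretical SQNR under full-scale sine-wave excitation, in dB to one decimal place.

SNR ≈ 6.02·N + 1.76 dB = 6.02·15 + 1.76 = 92.06 dB.

92.1 dB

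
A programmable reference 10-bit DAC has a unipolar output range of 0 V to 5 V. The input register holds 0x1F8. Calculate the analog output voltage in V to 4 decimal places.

2.4609 V

LSB = 5 V / 2^10 = 4.883 mV.
Code 0x1F8 = 504 decimal.
V_out = 0 + 504 × 0.00488281 V = 2.46094 V.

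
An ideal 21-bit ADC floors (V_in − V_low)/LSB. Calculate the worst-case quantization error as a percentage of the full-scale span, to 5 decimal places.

Truncating → worst-case error = 1 LSB = V_FS/2^21, so 100/2097152 = 4.76837e-05 % of full scale.

0.00005 %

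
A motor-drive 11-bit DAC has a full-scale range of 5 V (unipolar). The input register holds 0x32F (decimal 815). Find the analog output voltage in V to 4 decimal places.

LSB = 5 V / 2^11 = 2.441 mV.
Code 0x32F = 815 decimal.
V_out = 0 + 815 × 0.00244141 V = 1.98975 V.

1.9897 V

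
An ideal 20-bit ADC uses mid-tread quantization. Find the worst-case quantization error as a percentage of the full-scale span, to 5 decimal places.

Rounding → worst-case error = ½ LSB = V_FS/2^21, so 100/2097152 = 4.76837e-05 % of full scale.

0.00005 %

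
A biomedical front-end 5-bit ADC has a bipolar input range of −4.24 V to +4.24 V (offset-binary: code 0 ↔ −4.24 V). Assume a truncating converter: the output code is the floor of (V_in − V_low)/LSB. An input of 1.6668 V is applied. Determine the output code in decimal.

code 22

LSB = 8.48 V / 32 = 265.000 mV.
(1.6668 − (−4.24)) / 0.265 = 22.290 LSBs.
⌊·⌋(22.290) = 22.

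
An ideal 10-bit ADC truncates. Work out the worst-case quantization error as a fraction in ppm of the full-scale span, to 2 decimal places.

976.56 ppm

Truncating → worst-case error = 1 LSB = V_FS/2^10, so 1e+06/1024 = 976.562 ppm of full scale.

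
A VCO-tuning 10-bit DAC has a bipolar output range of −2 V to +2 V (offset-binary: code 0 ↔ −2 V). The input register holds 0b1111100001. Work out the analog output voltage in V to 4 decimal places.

1.8789 V

LSB = 4 V / 2^10 = 3.906 mV.
Code 0b1111100001 = 993 decimal.
V_out = (−2) + 993 × 0.00390625 V = 1.87891 V.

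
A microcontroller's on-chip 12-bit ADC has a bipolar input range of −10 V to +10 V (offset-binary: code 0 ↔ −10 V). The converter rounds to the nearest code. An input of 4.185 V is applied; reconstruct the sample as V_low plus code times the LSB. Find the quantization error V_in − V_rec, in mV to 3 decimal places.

0.430 mV

Step size: 20 V ÷ 2^12 = 4.883 mV.
(V_in − V_low)/LSB = (4.185 − (−10))/0.00488281 = 2905.0880 → code 2905 (round).
V_rec = (−10) + 2905·0.00488281 = 4.1845703 V.
Difference: 0.000429688 V → 0.430 mV.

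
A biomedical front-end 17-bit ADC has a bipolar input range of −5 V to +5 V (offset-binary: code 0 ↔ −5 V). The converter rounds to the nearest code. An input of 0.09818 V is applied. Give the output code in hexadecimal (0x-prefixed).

LSB = 10 V / 131072 = 76.29 µV.
Input sits at 66822.865 steps above V_low.
round(66822.865) = 66823.
In hexadecimal (0x-prefixed): 0x10507.

code 0x10507 (decimal 66823)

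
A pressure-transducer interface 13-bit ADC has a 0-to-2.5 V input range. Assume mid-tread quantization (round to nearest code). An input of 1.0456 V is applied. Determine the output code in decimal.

Full-scale span = 2.5 V; LSB = 2.5/2^13 = 305.18 µV.
Input sits at 3426.222 steps above V_low.
Round → code 3426.

code 3426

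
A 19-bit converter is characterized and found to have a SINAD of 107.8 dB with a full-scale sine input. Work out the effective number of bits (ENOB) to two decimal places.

ENOB = (SINAD − 1.76) / 6.02 = (107.8 − 1.76)/6.02 = 17.615.

17.61 bits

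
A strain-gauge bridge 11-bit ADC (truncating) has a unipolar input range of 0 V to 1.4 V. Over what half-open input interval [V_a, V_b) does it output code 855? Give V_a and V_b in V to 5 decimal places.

LSB = 1.4/2^11 = 0.684 mV.
V_a = V_low + 855·LSB = 0.584473 V; V_b = V_low + 856·LSB = 0.585156 V.

[0.58447 V, 0.58516 V)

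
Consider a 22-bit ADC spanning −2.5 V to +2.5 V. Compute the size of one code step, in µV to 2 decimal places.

Full-scale span = 5 V.
LSB = 5 / 2^22 = 5 / 4194304 = 1.19209e-06 V = 1.19 µV.

1.19 µV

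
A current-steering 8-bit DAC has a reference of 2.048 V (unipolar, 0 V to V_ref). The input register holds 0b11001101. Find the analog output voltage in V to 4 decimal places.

1.6400 V

LSB = 2.048 V / 2^8 = 8.000 mV.
Code 0b11001101 = 205 decimal.
V_out = 0 + 205 × 0.008 V = 1.64 V.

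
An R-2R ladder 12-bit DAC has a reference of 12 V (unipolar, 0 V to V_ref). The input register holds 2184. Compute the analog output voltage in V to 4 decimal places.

6.3984 V

LSB = 12 V / 2^12 = 2.930 mV.
V_out = 0 + 2184 × 0.00292969 V = 6.39844 V.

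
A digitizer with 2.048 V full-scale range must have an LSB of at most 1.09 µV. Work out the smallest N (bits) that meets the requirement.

Number of steps required ≥ 2.048 V / 1.09 µV = 1878899.08.
Need 2^N ≥ 1878899.08; 2^20 = 1048576, 2^21 = 2097152.
Minimum N = 21.

21 bits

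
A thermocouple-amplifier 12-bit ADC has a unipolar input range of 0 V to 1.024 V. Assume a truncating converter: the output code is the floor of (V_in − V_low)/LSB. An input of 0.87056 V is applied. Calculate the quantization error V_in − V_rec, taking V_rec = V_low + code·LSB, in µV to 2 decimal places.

LSB = 1.024/2^12 = 250.00 µV.
Scaled input = 3482.2400 LSBs, so code = 3482.
V_rec = 0 + 3482·0.00025 = 0.8705 V.
Difference: 6e-05 V → 60.00 µV.

60.00 µV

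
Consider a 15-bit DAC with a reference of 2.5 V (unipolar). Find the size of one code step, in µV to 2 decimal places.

Full-scale span = 2.5 V.
LSB = 2.5 / 2^15 = 2.5 / 32768 = 7.62939e-05 V = 76.29 µV.

76.29 µV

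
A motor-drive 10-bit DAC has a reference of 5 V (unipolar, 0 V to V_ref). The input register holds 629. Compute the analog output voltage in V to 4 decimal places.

LSB = 5 V / 2^10 = 4.883 mV.
V_out = 0 + 629 × 0.00488281 V = 3.07129 V.

3.0713 V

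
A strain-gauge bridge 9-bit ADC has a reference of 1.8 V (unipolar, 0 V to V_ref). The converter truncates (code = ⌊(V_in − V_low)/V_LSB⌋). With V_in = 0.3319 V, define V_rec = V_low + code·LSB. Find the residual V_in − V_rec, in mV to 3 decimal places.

1.431 mV

One LSB is 1.8 V / 512 = 3.516 mV.
Scaled input = 94.4071 LSBs, so code = 94.
V_rec = 0 + 94·0.00351563 = 0.33046875 V.
V_in − V_rec = 0.00143125 V = 1.431 mV.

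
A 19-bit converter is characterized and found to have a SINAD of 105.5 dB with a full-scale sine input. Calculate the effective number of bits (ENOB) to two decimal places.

17.23 bits

ENOB = (SINAD − 1.76) / 6.02 = (105.5 − 1.76)/6.02 = 17.233.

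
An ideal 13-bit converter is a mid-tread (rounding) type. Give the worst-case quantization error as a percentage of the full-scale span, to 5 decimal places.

0.00610 %

Rounding → worst-case error = ½ LSB = V_FS/2^14, so 100/16384 = 0.00610352 % of full scale.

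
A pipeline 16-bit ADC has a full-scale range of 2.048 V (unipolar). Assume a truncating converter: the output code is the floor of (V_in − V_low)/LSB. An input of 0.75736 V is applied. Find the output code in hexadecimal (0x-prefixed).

code 0x5EAB (decimal 24235)

LSB = 2.048 V / 65536 = 31.25 µV.
(V_in − V_low)/LSB = (0.75736 − 0) / 3.125e-05 = 24235.520.
So the output code is 24235.
In hexadecimal (0x-prefixed): 0x5EAB.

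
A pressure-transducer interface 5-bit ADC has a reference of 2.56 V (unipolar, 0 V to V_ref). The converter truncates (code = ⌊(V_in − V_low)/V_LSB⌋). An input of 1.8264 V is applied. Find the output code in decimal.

LSB = 2.56 V / 32 = 80.000 mV.
(V_in − V_low)/LSB = (1.8264 − 0) / 0.08 = 22.830.
⌊·⌋(22.830) = 22.

code 22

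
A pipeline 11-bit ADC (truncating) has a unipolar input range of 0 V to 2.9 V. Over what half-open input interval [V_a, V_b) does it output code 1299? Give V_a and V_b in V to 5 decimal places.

[1.83940 V, 1.84082 V)

LSB = 2.9/2^11 = 1.416 mV.
V_a = V_low + 1299·LSB = 1.8394 V; V_b = V_low + 1300·LSB = 1.84082 V.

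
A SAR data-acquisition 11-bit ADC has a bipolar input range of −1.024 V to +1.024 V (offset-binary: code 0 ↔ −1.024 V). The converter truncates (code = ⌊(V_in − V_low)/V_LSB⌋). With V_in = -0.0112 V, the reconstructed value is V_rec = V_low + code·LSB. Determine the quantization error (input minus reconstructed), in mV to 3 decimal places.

Step size: 2.048 V ÷ 2^11 = 1.000 mV.
(-0.0112 − (−1.024))/0.001 = 1012.8000; ⌊·⌋ gives code 1012.
V_rec = (−1.024) + 1012·0.001 = -0.012 V.
V_in − V_rec = 0.0008 V = 0.800 mV.

0.800 mV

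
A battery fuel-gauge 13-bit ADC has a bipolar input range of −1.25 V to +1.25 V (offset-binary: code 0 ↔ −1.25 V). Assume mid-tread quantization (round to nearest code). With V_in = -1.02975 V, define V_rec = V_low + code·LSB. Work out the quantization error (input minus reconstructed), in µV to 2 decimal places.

Step size: 2.5 V ÷ 2^13 = 305.18 µV.
Scaled input = 721.7152 LSBs, so code = 722.
Reconstructed: -1.0296631 V.
V_in − V_rec = -8.69141e-05 V = -86.91 µV.

-86.91 µV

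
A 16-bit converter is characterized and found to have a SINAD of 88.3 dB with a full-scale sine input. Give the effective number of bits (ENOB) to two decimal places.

ENOB = (SINAD − 1.76) / 6.02 = (88.3 − 1.76)/6.02 = 14.375.

14.38 bits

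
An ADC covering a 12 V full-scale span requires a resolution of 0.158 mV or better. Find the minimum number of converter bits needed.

17 bits

Number of steps required ≥ 12 V / 0.158 mV = 75949.37.
Need 2^N ≥ 75949.37; 2^16 = 65536, 2^17 = 131072.
Minimum N = 17.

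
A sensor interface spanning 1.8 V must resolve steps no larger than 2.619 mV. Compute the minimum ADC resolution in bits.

10 bits

Number of steps required ≥ 1.8 V / 2.619 mV = 687.29.
Need 2^N ≥ 687.29; 2^9 = 512, 2^10 = 1024.
Minimum N = 10.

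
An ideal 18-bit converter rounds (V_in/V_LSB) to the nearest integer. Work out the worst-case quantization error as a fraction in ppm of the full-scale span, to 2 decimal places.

Rounding → worst-case error = ½ LSB = V_FS/2^19, so 1e+06/524288 = 1.90735 ppm of full scale.

1.91 ppm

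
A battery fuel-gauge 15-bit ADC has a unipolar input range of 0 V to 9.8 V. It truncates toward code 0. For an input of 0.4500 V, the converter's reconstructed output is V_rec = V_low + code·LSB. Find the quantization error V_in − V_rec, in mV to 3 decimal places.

One LSB is 9.8 V / 32768 = 299.07 µV.
(0.4500 − 0)/0.000299072 = 1504.6531; ⌊·⌋ gives code 1504.
Code 1504 maps back to 0 + 1504×0.000299072 V = 0.44980469 V.
Error = 0.4500 − 0.44980469 = 0.000195313 V = 0.195 mV.

0.195 mV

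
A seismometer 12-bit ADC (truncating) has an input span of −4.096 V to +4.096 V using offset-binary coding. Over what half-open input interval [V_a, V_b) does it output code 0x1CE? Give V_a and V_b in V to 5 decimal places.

[-3.17200 V, -3.17000 V)

LSB = 8.192/2^12 = 2.000 mV.
Code 0x1CE = 462 decimal.
V_a = V_low + 462·LSB = -3.172 V; V_b = V_low + 463·LSB = -3.17 V.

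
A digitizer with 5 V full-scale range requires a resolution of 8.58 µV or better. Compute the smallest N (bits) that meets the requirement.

Number of steps required ≥ 5 V / 8.58 µV = 582750.58.
Need 2^N ≥ 582750.58; 2^19 = 524288, 2^20 = 1048576.
Minimum N = 20.

20 bits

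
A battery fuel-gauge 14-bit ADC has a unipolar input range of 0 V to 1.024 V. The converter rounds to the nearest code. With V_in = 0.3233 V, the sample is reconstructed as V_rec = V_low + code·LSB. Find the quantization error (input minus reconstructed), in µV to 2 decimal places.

One LSB is 1.024 V / 16384 = 62.50 µV.
(V_in − V_low)/LSB = (0.3233 − 0)/6.25e-05 = 5172.8000 → code 5173 (round).
V_rec = 0 + 5173·6.25e-05 = 0.3233125 V.
V_in − V_rec = -1.25e-05 V = -12.50 µV.

-12.50 µV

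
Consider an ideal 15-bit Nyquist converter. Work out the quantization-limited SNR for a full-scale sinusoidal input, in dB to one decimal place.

SNR ≈ 6.02·N + 1.76 dB = 6.02·15 + 1.76 = 92.06 dB.

92.1 dB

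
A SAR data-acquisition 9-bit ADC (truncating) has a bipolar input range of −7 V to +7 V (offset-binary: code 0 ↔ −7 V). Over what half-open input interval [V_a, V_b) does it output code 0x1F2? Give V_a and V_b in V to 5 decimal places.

LSB = 14/2^9 = 27.344 mV.
Code 0x1F2 = 498 decimal.
V_a = V_low + 498·LSB = 6.61719 V; V_b = V_low + 499·LSB = 6.64453 V.

[6.61719 V, 6.64453 V)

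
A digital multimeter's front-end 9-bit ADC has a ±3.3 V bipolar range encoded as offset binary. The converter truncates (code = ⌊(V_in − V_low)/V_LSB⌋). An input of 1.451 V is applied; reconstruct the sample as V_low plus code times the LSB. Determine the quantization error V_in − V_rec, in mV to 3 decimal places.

One LSB is 6.6 V / 512 = 12.891 mV.
(1.451 − (−3.3))/0.0128906 = 368.5624; ⌊·⌋ gives code 368.
Code 368 maps back to (−3.3) + 368×0.0128906 V = 1.44375 V.
V_in − V_rec = 0.00725 V = 7.250 mV.

7.250 mV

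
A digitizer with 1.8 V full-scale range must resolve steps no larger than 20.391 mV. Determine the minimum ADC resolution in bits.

Number of steps required ≥ 1.8 V / 20.391 mV = 88.27.
Need 2^N ≥ 88.27; 2^6 = 64, 2^7 = 128.
Minimum N = 7.

7 bits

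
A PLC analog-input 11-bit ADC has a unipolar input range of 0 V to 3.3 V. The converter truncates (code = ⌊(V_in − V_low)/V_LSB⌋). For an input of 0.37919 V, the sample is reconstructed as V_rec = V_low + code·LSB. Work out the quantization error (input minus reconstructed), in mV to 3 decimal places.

Step size: 3.3 V ÷ 2^11 = 1.611 mV.
Scaled input = 235.3276 LSBs, so code = 235.
V_rec = 0 + 235·0.00161133 = 0.37866211 V.
Error = 0.37919 − 0.37866211 = 0.000527891 V = 0.528 mV.

0.528 mV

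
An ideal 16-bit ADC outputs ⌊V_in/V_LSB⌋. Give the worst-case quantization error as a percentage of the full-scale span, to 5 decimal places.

0.00153 %

Truncating → worst-case error = 1 LSB = V_FS/2^16, so 100/65536 = 0.00152588 % of full scale.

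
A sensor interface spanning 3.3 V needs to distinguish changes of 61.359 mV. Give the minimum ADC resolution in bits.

6 bits

Number of steps required ≥ 3.3 V / 61.359 mV = 53.78.
Need 2^N ≥ 53.78; 2^5 = 32, 2^6 = 64.
Minimum N = 6.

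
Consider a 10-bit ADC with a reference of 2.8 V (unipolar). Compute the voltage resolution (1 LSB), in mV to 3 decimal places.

Full-scale span = 2.8 V.
LSB = 2.8 / 2^10 = 2.8 / 1024 = 0.00273437 V = 2.734 mV.

2.734 mV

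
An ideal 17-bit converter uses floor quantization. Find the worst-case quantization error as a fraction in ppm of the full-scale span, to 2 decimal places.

Truncating → worst-case error = 1 LSB = V_FS/2^17, so 1e+06/131072 = 7.62939 ppm of full scale.

7.63 ppm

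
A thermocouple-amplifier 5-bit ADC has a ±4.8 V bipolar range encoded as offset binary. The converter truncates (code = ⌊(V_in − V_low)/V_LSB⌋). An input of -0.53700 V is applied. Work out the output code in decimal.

code 14

Full-scale span = 9.6 V; LSB = 9.6/2^5 = 300.000 mV.
(V_in − V_low)/LSB = (-0.53700 − (−4.8)) / 0.3 = 14.210.
So the output code is 14.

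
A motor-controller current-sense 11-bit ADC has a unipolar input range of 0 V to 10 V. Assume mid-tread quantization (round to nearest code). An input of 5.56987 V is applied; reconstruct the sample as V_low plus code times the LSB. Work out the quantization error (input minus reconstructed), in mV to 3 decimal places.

-1.419 mV

LSB = 10/2^11 = 4.883 mV.
Scaled input = 1140.7094 LSBs, so code = 1141.
Code 1141 maps back to 0 + 1141×0.00488281 V = 5.5712891 V.
Difference: -0.00141906 V → -1.419 mV.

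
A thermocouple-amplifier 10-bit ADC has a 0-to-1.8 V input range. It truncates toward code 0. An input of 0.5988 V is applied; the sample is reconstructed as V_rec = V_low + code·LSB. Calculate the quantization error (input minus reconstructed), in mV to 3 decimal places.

1.144 mV

Step size: 1.8 V ÷ 2^10 = 1.758 mV.
Scaled input = 340.6507 LSBs, so code = 340.
Reconstructed: 0.59765625 V.
Error = 0.5988 − 0.59765625 = 0.00114375 V = 1.144 mV.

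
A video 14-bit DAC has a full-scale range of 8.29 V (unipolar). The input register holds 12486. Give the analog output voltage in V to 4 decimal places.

6.3177 V

LSB = 8.29 V / 2^14 = 0.506 mV.
V_out = 0 + 12486 × 0.000505981 V = 6.31768 V.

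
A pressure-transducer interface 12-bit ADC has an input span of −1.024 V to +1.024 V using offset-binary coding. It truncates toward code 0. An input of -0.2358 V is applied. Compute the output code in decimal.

Full-scale span = 2.048 V; LSB = 2.048/2^12 = 0.500 mV.
Input sits at 1576.400 steps above V_low.
Floor → code 1576.

code 1576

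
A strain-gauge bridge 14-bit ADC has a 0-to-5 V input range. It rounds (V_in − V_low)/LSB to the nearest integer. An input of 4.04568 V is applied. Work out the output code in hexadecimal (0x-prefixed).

Full-scale span = 5 V; LSB = 5/2^14 = 305.18 µV.
Input sits at 13256.884 steps above V_low.
Round → code 13257.
In hexadecimal (0x-prefixed): 0x33C9.

code 0x33C9 (decimal 13257)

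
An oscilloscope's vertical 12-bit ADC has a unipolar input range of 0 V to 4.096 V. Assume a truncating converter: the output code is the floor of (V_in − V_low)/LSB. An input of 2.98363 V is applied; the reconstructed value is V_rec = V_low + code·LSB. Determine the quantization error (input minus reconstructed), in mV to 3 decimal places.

One LSB is 4.096 V / 4096 = 1.000 mV.
(2.98363 − 0)/0.001 = 2983.6300; ⌊·⌋ gives code 2983.
Code 2983 maps back to 0 + 2983×0.001 V = 2.983 V.
Difference: 0.00063 V → 0.630 mV.

0.630 mV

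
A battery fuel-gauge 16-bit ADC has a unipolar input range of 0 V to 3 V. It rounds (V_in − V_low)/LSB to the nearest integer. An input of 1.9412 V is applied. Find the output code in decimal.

code 42406

With 65536 levels over 3 V, one step is 45.78 µV.
Input sits at 42406.161 steps above V_low.
So the output code is 42406.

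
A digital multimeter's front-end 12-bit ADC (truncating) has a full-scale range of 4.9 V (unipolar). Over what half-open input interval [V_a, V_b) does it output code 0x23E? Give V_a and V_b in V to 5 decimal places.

LSB = 4.9/2^12 = 1.196 mV.
Code 0x23E = 574 decimal.
V_a = V_low + 574·LSB = 0.68667 V; V_b = V_low + 575·LSB = 0.687866 V.

[0.68667 V, 0.68787 V)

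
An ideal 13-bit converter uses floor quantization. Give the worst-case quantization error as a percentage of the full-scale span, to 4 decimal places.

0.0122 %

Truncating → worst-case error = 1 LSB = V_FS/2^13, so 100/8192 = 0.012207 % of full scale.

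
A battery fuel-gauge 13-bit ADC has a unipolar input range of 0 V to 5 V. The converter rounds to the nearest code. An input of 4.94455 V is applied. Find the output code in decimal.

code 8101

LSB = 5 V / 8192 = 0.610 mV.
(V_in − V_low)/LSB = (4.94455 − 0) / 0.000610352 = 8101.151.
round(8101.151) = 8101.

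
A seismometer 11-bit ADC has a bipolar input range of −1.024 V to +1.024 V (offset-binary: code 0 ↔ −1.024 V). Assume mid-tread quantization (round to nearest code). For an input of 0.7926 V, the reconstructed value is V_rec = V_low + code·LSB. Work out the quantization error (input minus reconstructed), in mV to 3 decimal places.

Step size: 2.048 V ÷ 2^11 = 1.000 mV.
(0.7926 − (−1.024))/0.001 = 1816.6000; round gives code 1817.
V_rec = (−1.024) + 1817·0.001 = 0.793 V.
Difference: -0.0004 V → -0.400 mV.

-0.400 mV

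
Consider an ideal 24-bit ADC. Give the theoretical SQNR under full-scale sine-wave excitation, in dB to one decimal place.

146.2 dB

SNR ≈ 6.02·N + 1.76 dB = 6.02·24 + 1.76 = 146.24 dB.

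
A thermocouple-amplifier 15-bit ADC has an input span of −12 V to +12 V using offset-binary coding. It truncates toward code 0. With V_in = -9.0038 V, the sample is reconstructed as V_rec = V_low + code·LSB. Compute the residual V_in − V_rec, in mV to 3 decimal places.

0.595 mV

LSB = 24/2^15 = 0.732 mV.
(-9.0038 − (−12))/0.000732422 = 4090.8117; ⌊·⌋ gives code 4090.
Code 4090 maps back to (−12) + 4090×0.000732422 V = -9.0043945 V.
Error = -9.0038 − (−9.0043945) = 0.000594531 V = 0.595 mV.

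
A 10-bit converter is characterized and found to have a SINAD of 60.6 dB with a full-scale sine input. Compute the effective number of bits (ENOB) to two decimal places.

ENOB = (SINAD − 1.76) / 6.02 = (60.6 − 1.76)/6.02 = 9.774.

9.77 bits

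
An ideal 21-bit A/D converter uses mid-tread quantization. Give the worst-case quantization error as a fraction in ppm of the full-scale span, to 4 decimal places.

0.2384 ppm

Rounding → worst-case error = ½ LSB = V_FS/2^22, so 1e+06/4194304 = 0.238419 ppm of full scale.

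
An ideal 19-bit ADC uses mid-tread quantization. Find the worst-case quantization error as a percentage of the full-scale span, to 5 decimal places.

0.00010 %

Rounding → worst-case error = ½ LSB = V_FS/2^20, so 100/1048576 = 9.53674e-05 % of full scale.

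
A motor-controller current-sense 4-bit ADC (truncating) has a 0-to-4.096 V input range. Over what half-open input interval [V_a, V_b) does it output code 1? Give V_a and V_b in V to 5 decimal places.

LSB = 4.096/2^4 = 256.000 mV.
V_a = V_low + 1·LSB = 0.256 V; V_b = V_low + 2·LSB = 0.512 V.

[0.25600 V, 0.51200 V)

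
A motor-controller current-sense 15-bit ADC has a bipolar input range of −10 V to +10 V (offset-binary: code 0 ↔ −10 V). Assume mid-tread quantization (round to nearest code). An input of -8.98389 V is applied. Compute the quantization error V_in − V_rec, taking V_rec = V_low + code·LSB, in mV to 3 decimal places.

LSB = 20/2^15 = 0.610 mV.
Scaled input = 1664.7946 LSBs, so code = 1665.
V_rec = (−10) + 1665·0.000610352 = -8.9837646 V.
Error = -8.98389 − (−8.9837646) = -0.000125352 V = -0.125 mV.

-0.125 mV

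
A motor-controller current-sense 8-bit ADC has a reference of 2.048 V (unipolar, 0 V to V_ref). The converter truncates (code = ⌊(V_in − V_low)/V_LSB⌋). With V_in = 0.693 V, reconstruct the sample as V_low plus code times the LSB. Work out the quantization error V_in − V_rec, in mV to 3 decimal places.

5.000 mV

Step size: 2.048 V ÷ 2^8 = 8.000 mV.
(V_in − V_low)/LSB = (0.693 − 0)/0.008 = 86.6250 → code 86 (floor).
Reconstructed: 0.688 V.
V_in − V_rec = 0.005 V = 5.000 mV.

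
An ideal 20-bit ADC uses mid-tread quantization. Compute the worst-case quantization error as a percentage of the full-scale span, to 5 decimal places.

0.00005 %

Rounding → worst-case error = ½ LSB = V_FS/2^21, so 100/2097152 = 4.76837e-05 % of full scale.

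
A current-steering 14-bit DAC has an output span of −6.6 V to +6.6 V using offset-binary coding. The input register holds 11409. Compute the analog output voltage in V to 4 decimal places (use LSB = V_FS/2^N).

LSB = 13.2 V / 2^14 = 0.806 mV.
V_out = (−6.6) + 11409 × 0.000805664 V = 2.59182 V.

2.5918 V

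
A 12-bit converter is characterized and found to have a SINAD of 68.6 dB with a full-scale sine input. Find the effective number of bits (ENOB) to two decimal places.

ENOB = (SINAD − 1.76) / 6.02 = (68.6 − 1.76)/6.02 = 11.103.

11.10 bits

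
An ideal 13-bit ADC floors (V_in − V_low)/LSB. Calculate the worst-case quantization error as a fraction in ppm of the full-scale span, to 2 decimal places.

122.07 ppm

Truncating → worst-case error = 1 LSB = V_FS/2^13, so 1e+06/8192 = 122.07 ppm of full scale.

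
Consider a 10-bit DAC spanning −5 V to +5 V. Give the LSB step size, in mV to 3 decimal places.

9.766 mV

Full-scale span = 10 V.
LSB = 10 / 2^10 = 10 / 1024 = 0.00976562 V = 9.766 mV.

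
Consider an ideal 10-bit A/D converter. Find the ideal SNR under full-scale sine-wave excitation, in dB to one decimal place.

62.0 dB

SNR ≈ 6.02·N + 1.76 dB = 6.02·10 + 1.76 = 61.96 dB.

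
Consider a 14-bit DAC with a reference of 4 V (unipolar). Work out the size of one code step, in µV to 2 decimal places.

244.14 µV

Full-scale span = 4 V.
LSB = 4 / 2^14 = 4 / 16384 = 0.000244141 V = 244.14 µV.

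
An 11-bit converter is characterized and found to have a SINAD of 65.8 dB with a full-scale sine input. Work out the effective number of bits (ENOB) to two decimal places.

10.64 bits

ENOB = (SINAD − 1.76) / 6.02 = (65.8 − 1.76)/6.02 = 10.638.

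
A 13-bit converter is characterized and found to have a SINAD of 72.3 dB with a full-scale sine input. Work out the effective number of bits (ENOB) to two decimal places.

ENOB = (SINAD − 1.76) / 6.02 = (72.3 − 1.76)/6.02 = 11.718.

11.72 bits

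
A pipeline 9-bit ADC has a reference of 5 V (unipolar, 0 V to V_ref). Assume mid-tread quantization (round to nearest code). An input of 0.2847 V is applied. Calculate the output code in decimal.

code 29

Full-scale span = 5 V; LSB = 5/2^9 = 9.766 mV.
(0.2847 − 0) / 0.00976562 = 29.153 LSBs.
Round → code 29.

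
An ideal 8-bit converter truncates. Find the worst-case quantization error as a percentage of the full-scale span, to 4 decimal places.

0.3906 %

Truncating → worst-case error = 1 LSB = V_FS/2^8, so 100/256 = 0.390625 % of full scale.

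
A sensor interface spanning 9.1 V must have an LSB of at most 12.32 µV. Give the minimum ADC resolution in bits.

20 bits

Number of steps required ≥ 9.1 V / 12.32 µV = 738636.36.
Need 2^N ≥ 738636.36; 2^19 = 524288, 2^20 = 1048576.
Minimum N = 20.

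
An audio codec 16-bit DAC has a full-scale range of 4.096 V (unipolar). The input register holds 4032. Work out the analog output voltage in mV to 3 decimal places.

LSB = 4.096 V / 2^16 = 62.50 µV.
V_out = 0 + 4032 × 6.25e-05 V = 0.252 V.
= 252.000 mV.

252.000 mV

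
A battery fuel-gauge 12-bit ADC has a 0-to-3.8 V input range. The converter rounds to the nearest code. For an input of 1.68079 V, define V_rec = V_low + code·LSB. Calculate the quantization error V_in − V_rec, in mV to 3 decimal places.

-0.265 mV

One LSB is 3.8 V / 4096 = 0.928 mV.
Scaled input = 1811.7147 LSBs, so code = 1812.
V_rec = 0 + 1812·0.000927734 = 1.6810547 V.
V_in − V_rec = -0.000264688 V = -0.265 mV.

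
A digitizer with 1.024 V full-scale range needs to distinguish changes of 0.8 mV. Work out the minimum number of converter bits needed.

11 bits

Number of steps required ≥ 1.024 V / 0.8 mV = 1280.00.
Need 2^N ≥ 1280.00; 2^10 = 1024, 2^11 = 2048.
Minimum N = 11.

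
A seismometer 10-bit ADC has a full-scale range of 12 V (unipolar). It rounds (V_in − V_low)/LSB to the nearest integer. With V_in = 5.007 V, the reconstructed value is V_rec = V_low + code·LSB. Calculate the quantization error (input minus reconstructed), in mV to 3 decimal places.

LSB = 12/2^10 = 11.719 mV.
Scaled input = 427.2640 LSBs, so code = 427.
V_rec = 0 + 427·0.0117188 = 5.0039062 V.
Difference: 0.00309375 V → 3.094 mV.

3.094 mV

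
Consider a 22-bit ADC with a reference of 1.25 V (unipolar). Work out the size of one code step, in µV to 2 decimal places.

0.30 µV

Full-scale span = 1.25 V.
LSB = 1.25 / 2^22 = 1.25 / 4194304 = 2.98023e-07 V = 0.30 µV.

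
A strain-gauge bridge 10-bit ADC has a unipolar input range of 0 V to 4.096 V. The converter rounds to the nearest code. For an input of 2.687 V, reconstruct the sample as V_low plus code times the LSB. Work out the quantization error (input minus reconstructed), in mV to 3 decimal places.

-1.000 mV

LSB = 4.096/2^10 = 4.000 mV.
Scaled input = 671.7500 LSBs, so code = 672.
Code 672 maps back to 0 + 672×0.004 V = 2.688 V.
Difference: -0.001 V → -1.000 mV.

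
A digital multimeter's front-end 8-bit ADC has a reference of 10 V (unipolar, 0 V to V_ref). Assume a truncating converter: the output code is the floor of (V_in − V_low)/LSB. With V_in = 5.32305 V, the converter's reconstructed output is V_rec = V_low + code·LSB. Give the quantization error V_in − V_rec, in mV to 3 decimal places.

LSB = 10/2^8 = 39.062 mV.
(V_in − V_low)/LSB = (5.32305 − 0)/0.0390625 = 136.2701 → code 136 (floor).
V_rec = 0 + 136·0.0390625 = 5.3125 V.
Difference: 0.01055 V → 10.550 mV.

10.550 mV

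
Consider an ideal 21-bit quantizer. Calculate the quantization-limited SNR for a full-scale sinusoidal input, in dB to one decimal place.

128.2 dB

SNR ≈ 6.02·N + 1.76 dB = 6.02·21 + 1.76 = 128.18 dB.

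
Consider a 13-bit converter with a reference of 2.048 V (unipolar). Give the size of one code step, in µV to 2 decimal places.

Full-scale span = 2.048 V.
LSB = 2.048 / 2^13 = 2.048 / 8192 = 0.00025 V = 250.00 µV.

250.00 µV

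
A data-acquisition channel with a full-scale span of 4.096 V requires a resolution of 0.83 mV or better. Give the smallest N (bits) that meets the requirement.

13 bits

Number of steps required ≥ 4.096 V / 0.83 mV = 4934.94.
Need 2^N ≥ 4934.94; 2^12 = 4096, 2^13 = 8192.
Minimum N = 13.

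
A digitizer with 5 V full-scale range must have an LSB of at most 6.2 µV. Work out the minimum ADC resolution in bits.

Number of steps required ≥ 5 V / 6.2 µV = 806451.61.
Need 2^N ≥ 806451.61; 2^19 = 524288, 2^20 = 1048576.
Minimum N = 20.

20 bits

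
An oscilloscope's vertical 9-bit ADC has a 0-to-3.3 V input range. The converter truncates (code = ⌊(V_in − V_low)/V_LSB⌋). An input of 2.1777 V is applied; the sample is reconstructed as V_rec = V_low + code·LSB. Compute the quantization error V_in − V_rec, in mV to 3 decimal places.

5.630 mV

Step size: 3.3 V ÷ 2^9 = 6.445 mV.
(2.1777 − 0)/0.00644531 = 337.8735; ⌊·⌋ gives code 337.
Code 337 maps back to 0 + 337×0.00644531 V = 2.1720703 V.
Error = 2.1777 − 2.1720703 = 0.00562969 V = 5.630 mV.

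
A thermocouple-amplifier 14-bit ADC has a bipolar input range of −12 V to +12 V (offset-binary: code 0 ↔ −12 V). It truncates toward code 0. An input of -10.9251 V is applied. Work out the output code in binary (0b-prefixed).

With 16384 levels over 24 V, one step is 1.465 mV.
(V_in − V_low)/LSB = (-10.9251 − (−12)) / 0.00146484 = 733.798.
⌊·⌋(733.798) = 733.
In binary (0b-prefixed): 0b1011011101.

code 0b1011011101 (decimal 733)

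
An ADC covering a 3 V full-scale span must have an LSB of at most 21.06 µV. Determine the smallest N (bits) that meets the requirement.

18 bits

Number of steps required ≥ 3 V / 21.06 µV = 142450.14.
Need 2^N ≥ 142450.14; 2^17 = 131072, 2^18 = 262144.
Minimum N = 18.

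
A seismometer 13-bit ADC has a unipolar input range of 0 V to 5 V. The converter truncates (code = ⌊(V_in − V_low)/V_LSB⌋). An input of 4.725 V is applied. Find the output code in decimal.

code 7741

LSB = 5 V / 8192 = 0.610 mV.
(V_in − V_low)/LSB = (4.725 − 0) / 0.000610352 = 7741.440.
Floor → code 7741.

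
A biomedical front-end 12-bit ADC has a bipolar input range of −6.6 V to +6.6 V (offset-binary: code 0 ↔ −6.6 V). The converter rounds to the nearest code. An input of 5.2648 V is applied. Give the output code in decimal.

code 3682

With 4096 levels over 13.2 V, one step is 3.223 mV.
(V_in − V_low)/LSB = (5.2648 − (−6.6)) / 0.00322266 = 3681.683.
Round → code 3682.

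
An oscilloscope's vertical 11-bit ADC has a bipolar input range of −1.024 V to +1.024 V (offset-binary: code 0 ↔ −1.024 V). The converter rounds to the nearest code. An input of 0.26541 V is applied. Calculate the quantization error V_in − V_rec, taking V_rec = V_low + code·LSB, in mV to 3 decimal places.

One LSB is 2.048 V / 2048 = 1.000 mV.
(V_in − V_low)/LSB = (0.26541 − (−1.024))/0.001 = 1289.4100 → code 1289 (round).
V_rec = (−1.024) + 1289·0.001 = 0.265 V.
Error = 0.26541 − 0.265 = 0.00041 V = 0.410 mV.

0.410 mV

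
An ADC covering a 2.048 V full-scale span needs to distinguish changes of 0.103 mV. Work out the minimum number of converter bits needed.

15 bits

Number of steps required ≥ 2.048 V / 0.103 mV = 19883.50.
Need 2^N ≥ 19883.50; 2^14 = 16384, 2^15 = 32768.
Minimum N = 15.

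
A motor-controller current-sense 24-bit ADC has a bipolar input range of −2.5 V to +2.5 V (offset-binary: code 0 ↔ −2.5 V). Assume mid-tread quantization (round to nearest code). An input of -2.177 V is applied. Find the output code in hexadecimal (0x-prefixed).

With 16777216 levels over 5 V, one step is 0.30 µV.
Input sits at 1083808.154 steps above V_low.
Round → code 1083808.
In hexadecimal (0x-prefixed): 0x1089A0.

code 0x1089A0 (decimal 1083808)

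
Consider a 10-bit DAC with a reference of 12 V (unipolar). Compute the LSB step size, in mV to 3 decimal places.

Full-scale span = 12 V.
LSB = 12 / 2^10 = 12 / 1024 = 0.0117188 V = 11.719 mV.

11.719 mV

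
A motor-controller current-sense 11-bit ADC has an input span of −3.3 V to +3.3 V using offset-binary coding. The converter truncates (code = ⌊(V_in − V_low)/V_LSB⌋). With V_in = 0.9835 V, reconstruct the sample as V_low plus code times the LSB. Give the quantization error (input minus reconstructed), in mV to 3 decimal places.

Step size: 6.6 V ÷ 2^11 = 3.223 mV.
(0.9835 − (−3.3))/0.00322266 = 1329.1830; ⌊·⌋ gives code 1329.
V_rec = (−3.3) + 1329·0.00322266 = 0.98291016 V.
Difference: 0.000589844 V → 0.590 mV.

0.590 mV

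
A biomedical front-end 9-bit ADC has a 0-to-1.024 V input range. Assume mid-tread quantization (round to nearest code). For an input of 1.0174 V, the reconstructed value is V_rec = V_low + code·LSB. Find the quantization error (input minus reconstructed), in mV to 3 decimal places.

One LSB is 1.024 V / 512 = 2.000 mV.
(V_in − V_low)/LSB = (1.0174 − 0)/0.002 = 508.7000 → code 509 (round).
V_rec = 0 + 509·0.002 = 1.018 V.
V_in − V_rec = -0.0006 V = -0.600 mV.

-0.600 mV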